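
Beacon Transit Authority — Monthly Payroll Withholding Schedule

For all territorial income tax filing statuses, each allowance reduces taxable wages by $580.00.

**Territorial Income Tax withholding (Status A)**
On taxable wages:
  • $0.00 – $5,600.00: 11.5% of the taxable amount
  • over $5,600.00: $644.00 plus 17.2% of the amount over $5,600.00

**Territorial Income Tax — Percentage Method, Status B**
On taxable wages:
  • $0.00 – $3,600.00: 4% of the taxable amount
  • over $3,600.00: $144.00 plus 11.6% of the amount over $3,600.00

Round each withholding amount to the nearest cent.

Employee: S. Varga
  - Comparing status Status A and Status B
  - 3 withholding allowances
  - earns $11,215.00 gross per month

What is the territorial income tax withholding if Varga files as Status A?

$1,310.50

Territorial Income Tax (Status A): taxable = $11,215.00 − 3×$580.00 = $9,475.00
  $644.00 + 17.2% × ($9,475.00 − $5,600.00) = $644.00 + 17.2% × $3,875.00 = $1,310.50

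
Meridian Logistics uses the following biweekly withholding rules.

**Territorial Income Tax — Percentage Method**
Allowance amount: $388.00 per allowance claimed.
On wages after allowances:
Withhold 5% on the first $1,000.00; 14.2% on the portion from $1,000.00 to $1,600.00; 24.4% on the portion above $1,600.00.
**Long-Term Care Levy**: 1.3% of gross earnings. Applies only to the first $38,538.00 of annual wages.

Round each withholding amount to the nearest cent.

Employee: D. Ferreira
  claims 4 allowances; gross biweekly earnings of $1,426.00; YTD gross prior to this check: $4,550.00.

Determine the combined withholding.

$18.54

Territorial Income Tax: taxable = $1,426.00 − 4×$388.00 = $-126.00
  Taxable ≤ 0 → $0.00
Long-Term Care Levy: 1.3% × $1,426.00 = $18.54
Total: $0.00 + $18.54 = $18.54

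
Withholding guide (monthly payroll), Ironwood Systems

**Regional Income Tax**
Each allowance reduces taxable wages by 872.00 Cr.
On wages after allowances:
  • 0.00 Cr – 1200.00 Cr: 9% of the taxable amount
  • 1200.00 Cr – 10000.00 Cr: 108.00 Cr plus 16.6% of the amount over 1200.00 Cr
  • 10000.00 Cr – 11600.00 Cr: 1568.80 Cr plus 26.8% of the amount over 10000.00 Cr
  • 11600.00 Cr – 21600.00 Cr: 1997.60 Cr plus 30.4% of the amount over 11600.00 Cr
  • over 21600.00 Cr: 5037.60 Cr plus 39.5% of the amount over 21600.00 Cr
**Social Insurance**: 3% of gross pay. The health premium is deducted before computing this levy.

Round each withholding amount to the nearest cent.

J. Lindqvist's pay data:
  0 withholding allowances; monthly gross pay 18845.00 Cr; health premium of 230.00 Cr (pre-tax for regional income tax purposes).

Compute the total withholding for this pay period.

4688.61 Cr

Regional Income Tax: taxable = 18845.00 Cr − 230.00 Cr = 18615.00 Cr
  1997.60 Cr + 30.4% × (18615.00 Cr − 11600.00 Cr) = 1997.60 Cr + 30.4% × 7015.00 Cr = 4130.16 Cr
Social Insurance: 3% × 18615.00 Cr = 558.45 Cr
Total: 4130.16 Cr + 558.45 Cr = 4688.61 Cr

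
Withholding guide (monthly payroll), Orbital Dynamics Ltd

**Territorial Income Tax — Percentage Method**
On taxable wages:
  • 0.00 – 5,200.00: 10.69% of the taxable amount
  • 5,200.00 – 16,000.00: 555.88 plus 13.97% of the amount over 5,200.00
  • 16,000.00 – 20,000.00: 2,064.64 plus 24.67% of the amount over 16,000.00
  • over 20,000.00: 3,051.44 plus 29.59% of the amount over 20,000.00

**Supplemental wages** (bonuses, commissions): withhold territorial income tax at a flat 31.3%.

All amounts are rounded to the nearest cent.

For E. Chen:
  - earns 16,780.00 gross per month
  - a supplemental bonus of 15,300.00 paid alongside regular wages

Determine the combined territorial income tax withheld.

7,045.97

Territorial Income Tax: taxable = 16,780.00
  2,064.64 + 24.67% × (16,780.00 − 16,000.00) = 2,064.64 + 24.67% × 780.00 = 2,257.07
Supplemental (31.3% flat on bonus): 31.3% × 15,300.00 = 4,788.90
Total territorial income tax: 2,257.07 + 4,788.90 = 7,045.97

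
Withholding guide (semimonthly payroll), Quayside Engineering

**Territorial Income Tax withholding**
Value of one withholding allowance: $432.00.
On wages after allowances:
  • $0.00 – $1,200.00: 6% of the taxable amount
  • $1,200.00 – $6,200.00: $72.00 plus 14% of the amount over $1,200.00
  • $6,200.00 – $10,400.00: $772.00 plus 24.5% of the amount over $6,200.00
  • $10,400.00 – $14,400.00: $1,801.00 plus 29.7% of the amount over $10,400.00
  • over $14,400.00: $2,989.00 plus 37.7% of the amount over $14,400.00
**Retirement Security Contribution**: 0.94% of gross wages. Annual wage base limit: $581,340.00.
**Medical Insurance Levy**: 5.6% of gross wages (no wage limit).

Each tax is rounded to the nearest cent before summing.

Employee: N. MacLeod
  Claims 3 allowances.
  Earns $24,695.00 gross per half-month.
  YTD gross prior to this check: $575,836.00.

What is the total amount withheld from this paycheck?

$7,816.28

Territorial Income Tax: taxable = $24,695.00 − 3×$432.00 = $23,399.00
  $2,989.00 + 37.7% × ($23,399.00 − $14,400.00) = $2,989.00 + 37.7% × $8,999.00 = $6,381.62
Retirement Security Contribution: cap $581,340.00 − YTD $575,836.00 = $5,504.00 subject; 0.94% × $5,504.00 = $51.74
Medical Insurance Levy: 5.6% × $24,695.00 = $1,382.92
Total: $6,381.62 + $51.74 + $1,382.92 = $7,816.28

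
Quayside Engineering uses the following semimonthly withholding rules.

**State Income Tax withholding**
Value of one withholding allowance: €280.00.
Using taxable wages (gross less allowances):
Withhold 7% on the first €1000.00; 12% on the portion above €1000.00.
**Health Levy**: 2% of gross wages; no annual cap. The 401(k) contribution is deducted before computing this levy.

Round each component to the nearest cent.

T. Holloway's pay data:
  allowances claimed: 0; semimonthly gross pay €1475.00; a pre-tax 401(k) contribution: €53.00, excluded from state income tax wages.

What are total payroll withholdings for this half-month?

State Income Tax: taxable = €1475.00 − €53.00 = €1422.00
  €70.00 + 12% × (€1422.00 − €1000.00) = €70.00 + 12% × €422.00 = €120.64
Health Levy: 2% × €1422.00 = €28.44
Total: €120.64 + €28.44 = €149.08

€149.08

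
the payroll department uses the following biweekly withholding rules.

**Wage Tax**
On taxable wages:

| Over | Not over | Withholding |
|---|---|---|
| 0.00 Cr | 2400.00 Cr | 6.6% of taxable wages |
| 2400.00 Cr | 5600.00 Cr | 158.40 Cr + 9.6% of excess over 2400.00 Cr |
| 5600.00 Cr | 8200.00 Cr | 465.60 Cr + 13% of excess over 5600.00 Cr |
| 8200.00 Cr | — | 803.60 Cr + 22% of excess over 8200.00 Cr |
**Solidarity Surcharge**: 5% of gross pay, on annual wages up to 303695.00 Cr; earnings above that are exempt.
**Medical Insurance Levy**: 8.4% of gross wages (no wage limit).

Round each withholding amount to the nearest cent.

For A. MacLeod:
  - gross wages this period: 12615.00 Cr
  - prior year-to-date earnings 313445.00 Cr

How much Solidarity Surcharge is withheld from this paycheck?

0.00 Cr

Solidarity Surcharge: YTD 313445.00 Cr ≥ cap 303695.00 Cr → 0.00 Cr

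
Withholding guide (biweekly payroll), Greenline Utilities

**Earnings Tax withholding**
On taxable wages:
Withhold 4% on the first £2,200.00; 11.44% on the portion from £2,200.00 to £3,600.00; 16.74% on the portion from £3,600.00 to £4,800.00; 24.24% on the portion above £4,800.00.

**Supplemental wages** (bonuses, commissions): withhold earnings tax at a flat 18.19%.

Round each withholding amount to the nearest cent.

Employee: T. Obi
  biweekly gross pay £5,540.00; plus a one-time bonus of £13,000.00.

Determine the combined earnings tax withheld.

£2,993.12

Earnings Tax: taxable = £5,540.00
  £449.04 + 24.24% × (£5,540.00 − £4,800.00) = £449.04 + 24.24% × £740.00 = £628.42
Supplemental (18.19% flat on bonus): 18.19% × £13,000.00 = £2,364.70
Total earnings tax: £628.42 + £2,364.70 = £2,993.12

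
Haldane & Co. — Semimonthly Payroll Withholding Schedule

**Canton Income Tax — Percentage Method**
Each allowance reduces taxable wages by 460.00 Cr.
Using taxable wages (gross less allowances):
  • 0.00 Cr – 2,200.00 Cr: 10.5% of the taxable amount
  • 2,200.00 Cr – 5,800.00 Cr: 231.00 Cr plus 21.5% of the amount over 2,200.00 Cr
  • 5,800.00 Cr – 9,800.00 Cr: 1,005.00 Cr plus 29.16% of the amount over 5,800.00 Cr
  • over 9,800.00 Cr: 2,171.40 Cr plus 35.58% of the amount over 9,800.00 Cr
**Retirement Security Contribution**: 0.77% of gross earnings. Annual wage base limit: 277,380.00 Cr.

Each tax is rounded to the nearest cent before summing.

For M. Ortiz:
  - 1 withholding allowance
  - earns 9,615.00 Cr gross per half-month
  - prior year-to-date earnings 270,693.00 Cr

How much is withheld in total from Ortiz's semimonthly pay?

2,034.81 Cr

Canton Income Tax: taxable = 9,615.00 Cr − 1×460.00 Cr = 9,155.00 Cr
  1,005.00 Cr + 29.16% × (9,155.00 Cr − 5,800.00 Cr) = 1,005.00 Cr + 29.16% × 3,355.00 Cr = 1,983.32 Cr
Retirement Security Contribution: cap 277,380.00 Cr − YTD 270,693.00 Cr = 6,687.00 Cr subject; 0.77% × 6,687.00 Cr = 51.49 Cr
Total: 1,983.32 Cr + 51.49 Cr = 2,034.81 Cr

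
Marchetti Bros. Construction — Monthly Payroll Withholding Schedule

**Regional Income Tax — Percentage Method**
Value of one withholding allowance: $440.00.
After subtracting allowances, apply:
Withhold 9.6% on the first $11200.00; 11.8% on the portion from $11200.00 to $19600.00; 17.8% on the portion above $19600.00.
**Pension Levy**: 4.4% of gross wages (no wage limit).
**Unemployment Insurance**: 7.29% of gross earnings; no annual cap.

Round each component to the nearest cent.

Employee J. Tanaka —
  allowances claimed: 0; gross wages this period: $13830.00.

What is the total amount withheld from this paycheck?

Regional Income Tax: taxable = $13830.00
  $1075.20 + 11.8% × ($13830.00 − $11200.00) = $1075.20 + 11.8% × $2630.00 = $1385.54
Pension Levy: 4.4% × $13830.00 = $608.52
Unemployment Insurance: 7.29% × $13830.00 = $1008.21
Total: $1385.54 + $608.52 + $1008.21 = $3002.27

$3002.27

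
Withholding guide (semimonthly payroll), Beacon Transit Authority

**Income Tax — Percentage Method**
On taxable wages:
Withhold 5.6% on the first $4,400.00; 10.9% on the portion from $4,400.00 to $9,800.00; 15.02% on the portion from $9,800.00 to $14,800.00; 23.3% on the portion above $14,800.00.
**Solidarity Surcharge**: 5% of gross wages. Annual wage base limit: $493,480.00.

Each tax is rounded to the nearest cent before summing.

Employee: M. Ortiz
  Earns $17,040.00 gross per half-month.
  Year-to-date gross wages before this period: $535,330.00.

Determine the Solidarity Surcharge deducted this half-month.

Solidarity Surcharge: YTD $535,330.00 ≥ cap $493,480.00 → $0.00

$0.00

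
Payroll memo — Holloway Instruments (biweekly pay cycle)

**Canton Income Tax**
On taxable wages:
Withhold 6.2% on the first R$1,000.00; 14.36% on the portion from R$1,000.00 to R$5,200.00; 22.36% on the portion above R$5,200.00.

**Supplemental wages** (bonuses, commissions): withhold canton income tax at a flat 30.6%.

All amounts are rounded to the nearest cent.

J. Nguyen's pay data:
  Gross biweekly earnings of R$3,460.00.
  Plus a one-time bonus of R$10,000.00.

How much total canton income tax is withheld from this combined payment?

R$3,475.26

Canton Income Tax: taxable = R$3,460.00
  R$62.00 + 14.36% × (R$3,460.00 − R$1,000.00) = R$62.00 + 14.36% × R$2,460.00 = R$415.26
Supplemental (30.6% flat on bonus): 30.6% × R$10,000.00 = R$3,060.00
Total canton income tax: R$415.26 + R$3,060.00 = R$3,475.26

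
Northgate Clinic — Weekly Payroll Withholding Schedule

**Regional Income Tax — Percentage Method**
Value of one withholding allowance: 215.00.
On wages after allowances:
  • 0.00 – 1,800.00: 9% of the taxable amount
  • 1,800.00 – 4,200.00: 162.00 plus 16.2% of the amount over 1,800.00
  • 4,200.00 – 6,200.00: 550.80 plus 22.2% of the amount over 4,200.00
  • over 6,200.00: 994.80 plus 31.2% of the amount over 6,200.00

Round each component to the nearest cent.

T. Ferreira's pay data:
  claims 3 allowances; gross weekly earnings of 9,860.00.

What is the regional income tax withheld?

1,935.48

Regional Income Tax: taxable = 9,860.00 − 3×215.00 = 9,215.00
  994.80 + 31.2% × (9,215.00 − 6,200.00) = 994.80 + 31.2% × 3,015.00 = 1,935.48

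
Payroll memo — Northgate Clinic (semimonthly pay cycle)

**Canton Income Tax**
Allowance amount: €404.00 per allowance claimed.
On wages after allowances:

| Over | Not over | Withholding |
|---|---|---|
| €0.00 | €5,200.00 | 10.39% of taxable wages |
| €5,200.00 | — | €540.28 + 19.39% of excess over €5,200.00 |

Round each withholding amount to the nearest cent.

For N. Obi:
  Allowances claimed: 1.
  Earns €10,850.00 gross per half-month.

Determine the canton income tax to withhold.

Canton Income Tax: taxable = €10,850.00 − 1×€404.00 = €10,446.00
  €540.28 + 19.39% × (€10,446.00 − €5,200.00) = €540.28 + 19.39% × €5,246.00 = €1,557.48

€1,557.48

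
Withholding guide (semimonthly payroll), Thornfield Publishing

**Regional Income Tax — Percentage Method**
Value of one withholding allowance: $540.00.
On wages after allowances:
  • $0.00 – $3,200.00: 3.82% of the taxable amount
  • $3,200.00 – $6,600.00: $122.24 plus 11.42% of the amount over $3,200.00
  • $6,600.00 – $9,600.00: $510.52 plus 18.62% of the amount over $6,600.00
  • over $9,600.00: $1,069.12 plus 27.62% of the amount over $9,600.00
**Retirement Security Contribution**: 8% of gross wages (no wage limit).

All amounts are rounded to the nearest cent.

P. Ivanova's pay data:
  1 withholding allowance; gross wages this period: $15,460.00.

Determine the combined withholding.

Regional Income Tax: taxable = $15,460.00 − 1×$540.00 = $14,920.00
  $1,069.12 + 27.62% × ($14,920.00 − $9,600.00) = $1,069.12 + 27.62% × $5,320.00 = $2,538.50
Retirement Security Contribution: 8% × $15,460.00 = $1,236.80
Total: $2,538.50 + $1,236.80 = $3,775.30

$3,775.30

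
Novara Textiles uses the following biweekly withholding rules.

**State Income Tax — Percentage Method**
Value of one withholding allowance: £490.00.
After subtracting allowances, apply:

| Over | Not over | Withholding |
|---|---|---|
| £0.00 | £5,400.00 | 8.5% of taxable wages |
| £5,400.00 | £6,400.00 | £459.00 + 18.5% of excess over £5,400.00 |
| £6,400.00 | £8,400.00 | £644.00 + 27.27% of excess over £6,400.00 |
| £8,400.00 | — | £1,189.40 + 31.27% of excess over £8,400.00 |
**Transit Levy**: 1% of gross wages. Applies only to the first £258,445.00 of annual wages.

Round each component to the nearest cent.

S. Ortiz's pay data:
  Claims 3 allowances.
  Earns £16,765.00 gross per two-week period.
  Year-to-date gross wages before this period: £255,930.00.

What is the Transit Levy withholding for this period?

Transit Levy: cap £258,445.00 − YTD £255,930.00 = £2,515.00 subject; 1% × £2,515.00 = £25.15

£25.15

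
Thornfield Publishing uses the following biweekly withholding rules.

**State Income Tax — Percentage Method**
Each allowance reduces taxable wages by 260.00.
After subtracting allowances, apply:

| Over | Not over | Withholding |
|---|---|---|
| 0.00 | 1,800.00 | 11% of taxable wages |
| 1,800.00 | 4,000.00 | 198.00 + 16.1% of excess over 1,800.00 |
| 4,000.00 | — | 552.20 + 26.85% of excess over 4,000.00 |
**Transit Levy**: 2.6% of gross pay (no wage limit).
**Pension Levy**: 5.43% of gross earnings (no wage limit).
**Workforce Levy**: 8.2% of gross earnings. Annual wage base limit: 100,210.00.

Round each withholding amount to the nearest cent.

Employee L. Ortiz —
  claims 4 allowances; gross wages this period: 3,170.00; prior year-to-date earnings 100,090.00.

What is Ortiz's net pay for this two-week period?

State Income Tax: taxable = 3,170.00 − 4×260.00 = 2,130.00
  198.00 + 16.1% × (2,130.00 − 1,800.00) = 198.00 + 16.1% × 330.00 = 251.13
Transit Levy: 2.6% × 3,170.00 = 82.42
Pension Levy: 5.43% × 3,170.00 = 172.13
Workforce Levy: cap 100,210.00 − YTD 100,090.00 = 120.00 subject; 8.2% × 120.00 = 9.84
Total withheld: 251.13 + 82.42 + 172.13 + 9.84 = 515.52
Net pay: 3,170.00 − 515.52 = 2,654.48

2,654.48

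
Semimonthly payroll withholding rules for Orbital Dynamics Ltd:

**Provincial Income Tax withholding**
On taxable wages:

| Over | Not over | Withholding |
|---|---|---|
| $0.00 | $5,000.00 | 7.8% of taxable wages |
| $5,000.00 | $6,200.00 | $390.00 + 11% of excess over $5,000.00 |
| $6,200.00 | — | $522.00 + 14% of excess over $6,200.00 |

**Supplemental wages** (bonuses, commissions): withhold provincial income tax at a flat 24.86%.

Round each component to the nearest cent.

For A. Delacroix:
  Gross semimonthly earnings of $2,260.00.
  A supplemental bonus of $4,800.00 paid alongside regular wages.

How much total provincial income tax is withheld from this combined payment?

$1,369.56

Provincial Income Tax: taxable = $2,260.00
  7.8% × $2,260.00 = $176.28
Supplemental (24.86% flat on bonus): 24.86% × $4,800.00 = $1,193.28
Total provincial income tax: $176.28 + $1,193.28 = $1,369.56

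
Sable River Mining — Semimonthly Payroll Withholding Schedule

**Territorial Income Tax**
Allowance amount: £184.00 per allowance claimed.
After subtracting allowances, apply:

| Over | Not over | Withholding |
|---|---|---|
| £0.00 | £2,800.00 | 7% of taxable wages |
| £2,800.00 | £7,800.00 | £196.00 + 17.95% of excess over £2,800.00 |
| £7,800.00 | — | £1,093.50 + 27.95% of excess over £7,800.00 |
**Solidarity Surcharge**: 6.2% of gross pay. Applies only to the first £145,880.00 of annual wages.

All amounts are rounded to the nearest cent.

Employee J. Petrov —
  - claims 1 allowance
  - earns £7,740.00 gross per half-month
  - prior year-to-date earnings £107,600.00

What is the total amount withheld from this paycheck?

Territorial Income Tax: taxable = £7,740.00 − 1×£184.00 = £7,556.00
  £196.00 + 17.95% × (£7,556.00 − £2,800.00) = £196.00 + 17.95% × £4,756.00 = £1,049.70
Solidarity Surcharge: 6.2% × £7,740.00 = £479.88
Total: £1,049.70 + £479.88 = £1,529.58

£1,529.58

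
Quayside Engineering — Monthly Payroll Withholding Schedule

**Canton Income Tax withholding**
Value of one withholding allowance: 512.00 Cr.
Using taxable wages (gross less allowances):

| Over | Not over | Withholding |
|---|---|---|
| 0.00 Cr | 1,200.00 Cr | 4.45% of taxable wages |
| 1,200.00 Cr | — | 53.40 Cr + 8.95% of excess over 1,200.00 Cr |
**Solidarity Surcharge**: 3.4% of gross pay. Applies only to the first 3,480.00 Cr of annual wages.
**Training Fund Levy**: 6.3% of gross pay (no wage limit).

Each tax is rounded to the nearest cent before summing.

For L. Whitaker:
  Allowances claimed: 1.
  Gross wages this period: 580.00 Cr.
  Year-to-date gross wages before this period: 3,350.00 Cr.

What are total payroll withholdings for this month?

43.99 Cr

Canton Income Tax: taxable = 580.00 Cr − 1×512.00 Cr = 68.00 Cr
  4.45% × 68.00 Cr = 3.03 Cr
Solidarity Surcharge: cap 3,480.00 Cr − YTD 3,350.00 Cr = 130.00 Cr subject; 3.4% × 130.00 Cr = 4.42 Cr
Training Fund Levy: 6.3% × 580.00 Cr = 36.54 Cr
Total: 3.03 Cr + 4.42 Cr + 36.54 Cr = 43.99 Cr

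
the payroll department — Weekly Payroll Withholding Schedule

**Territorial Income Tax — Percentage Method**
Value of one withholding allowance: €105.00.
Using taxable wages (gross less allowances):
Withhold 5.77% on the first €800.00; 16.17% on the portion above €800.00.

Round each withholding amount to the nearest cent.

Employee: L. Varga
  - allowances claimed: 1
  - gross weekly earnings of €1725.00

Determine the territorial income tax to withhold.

€178.75

Territorial Income Tax: taxable = €1725.00 − 1×€105.00 = €1620.00
  €46.16 + 16.17% × (€1620.00 − €800.00) = €46.16 + 16.17% × €820.00 = €178.75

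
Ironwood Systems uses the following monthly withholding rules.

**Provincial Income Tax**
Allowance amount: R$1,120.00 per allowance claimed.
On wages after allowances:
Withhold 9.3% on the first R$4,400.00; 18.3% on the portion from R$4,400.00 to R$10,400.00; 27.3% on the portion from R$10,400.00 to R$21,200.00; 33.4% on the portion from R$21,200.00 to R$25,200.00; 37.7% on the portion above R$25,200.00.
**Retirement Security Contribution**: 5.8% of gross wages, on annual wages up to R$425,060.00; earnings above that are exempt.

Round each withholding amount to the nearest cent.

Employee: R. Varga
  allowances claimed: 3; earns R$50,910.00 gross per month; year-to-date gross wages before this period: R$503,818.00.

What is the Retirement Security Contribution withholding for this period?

R$0.00

Retirement Security Contribution: YTD R$503,818.00 ≥ cap R$425,060.00 → R$0.00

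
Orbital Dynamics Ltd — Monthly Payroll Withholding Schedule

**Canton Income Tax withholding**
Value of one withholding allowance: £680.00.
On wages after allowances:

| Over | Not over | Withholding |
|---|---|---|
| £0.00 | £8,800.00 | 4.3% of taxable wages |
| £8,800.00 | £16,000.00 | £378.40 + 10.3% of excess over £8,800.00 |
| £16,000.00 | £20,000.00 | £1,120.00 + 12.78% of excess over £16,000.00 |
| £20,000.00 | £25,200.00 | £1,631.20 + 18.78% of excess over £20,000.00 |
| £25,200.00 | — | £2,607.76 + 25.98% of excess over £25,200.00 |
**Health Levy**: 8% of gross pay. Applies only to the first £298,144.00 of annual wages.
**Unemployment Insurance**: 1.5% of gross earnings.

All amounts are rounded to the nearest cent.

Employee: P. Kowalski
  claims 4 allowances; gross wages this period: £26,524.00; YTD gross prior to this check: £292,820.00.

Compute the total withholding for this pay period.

Canton Income Tax: taxable = £26,524.00 − 4×£680.00 = £23,804.00
  £1,631.20 + 18.78% × (£23,804.00 − £20,000.00) = £1,631.20 + 18.78% × £3,804.00 = £2,345.59
Health Levy: cap £298,144.00 − YTD £292,820.00 = £5,324.00 subject; 8% × £5,324.00 = £425.92
Unemployment Insurance: 1.5% × £26,524.00 = £397.86
Total: £2,345.59 + £425.92 + £397.86 = £3,169.37

£3,169.37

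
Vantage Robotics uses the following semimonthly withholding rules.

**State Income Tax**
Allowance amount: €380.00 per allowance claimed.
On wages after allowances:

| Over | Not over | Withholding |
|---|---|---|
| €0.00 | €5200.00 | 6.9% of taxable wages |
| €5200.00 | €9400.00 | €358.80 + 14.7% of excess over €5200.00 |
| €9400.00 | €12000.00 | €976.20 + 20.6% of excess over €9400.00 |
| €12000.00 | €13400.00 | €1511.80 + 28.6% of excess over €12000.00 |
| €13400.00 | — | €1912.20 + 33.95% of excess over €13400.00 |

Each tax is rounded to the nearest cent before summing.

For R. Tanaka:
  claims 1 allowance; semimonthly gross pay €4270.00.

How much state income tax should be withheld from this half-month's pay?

€268.41

State Income Tax: taxable = €4270.00 − 1×€380.00 = €3890.00
  6.9% × €3890.00 = €268.41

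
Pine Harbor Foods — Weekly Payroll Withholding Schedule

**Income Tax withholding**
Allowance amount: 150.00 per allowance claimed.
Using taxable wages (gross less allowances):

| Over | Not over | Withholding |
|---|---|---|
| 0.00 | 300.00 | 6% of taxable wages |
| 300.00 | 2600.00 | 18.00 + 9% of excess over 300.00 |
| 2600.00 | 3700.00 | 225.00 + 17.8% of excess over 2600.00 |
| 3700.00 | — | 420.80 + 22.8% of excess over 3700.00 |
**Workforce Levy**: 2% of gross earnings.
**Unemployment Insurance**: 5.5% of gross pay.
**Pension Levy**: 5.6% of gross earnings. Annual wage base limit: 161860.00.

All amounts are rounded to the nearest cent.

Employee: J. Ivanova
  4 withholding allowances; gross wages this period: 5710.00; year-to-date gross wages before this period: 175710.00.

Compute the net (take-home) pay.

4539.47

Income Tax: taxable = 5710.00 − 4×150.00 = 5110.00
  420.80 + 22.8% × (5110.00 − 3700.00) = 420.80 + 22.8% × 1410.00 = 742.28
Workforce Levy: 2% × 5710.00 = 114.20
Unemployment Insurance: 5.5% × 5710.00 = 314.05
Pension Levy: YTD 175710.00 ≥ cap 161860.00 → 0.00
Total withheld: 742.28 + 114.20 + 314.05 + 0.00 = 1170.53
Net pay: 5710.00 − 1170.53 = 4539.47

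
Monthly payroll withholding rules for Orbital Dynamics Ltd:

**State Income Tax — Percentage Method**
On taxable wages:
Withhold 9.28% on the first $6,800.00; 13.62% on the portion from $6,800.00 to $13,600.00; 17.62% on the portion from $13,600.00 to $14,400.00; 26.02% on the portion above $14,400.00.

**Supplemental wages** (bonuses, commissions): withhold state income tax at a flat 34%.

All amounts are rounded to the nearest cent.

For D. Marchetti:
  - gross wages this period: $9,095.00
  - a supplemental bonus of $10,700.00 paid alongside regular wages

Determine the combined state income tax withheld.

$4,581.62

State Income Tax: taxable = $9,095.00
  $631.04 + 13.62% × ($9,095.00 − $6,800.00) = $631.04 + 13.62% × $2,295.00 = $943.62
Supplemental (34% flat on bonus): 34% × $10,700.00 = $3,638.00
Total state income tax: $943.62 + $3,638.00 = $4,581.62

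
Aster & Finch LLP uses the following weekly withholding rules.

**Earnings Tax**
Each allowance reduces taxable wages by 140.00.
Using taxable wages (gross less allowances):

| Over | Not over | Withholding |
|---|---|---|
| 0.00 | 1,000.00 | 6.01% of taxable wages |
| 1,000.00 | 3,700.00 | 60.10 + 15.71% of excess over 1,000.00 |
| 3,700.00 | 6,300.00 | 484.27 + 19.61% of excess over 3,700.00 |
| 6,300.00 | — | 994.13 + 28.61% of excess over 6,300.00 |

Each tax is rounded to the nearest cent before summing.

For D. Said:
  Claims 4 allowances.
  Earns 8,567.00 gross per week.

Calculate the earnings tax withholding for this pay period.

1,482.50

Earnings Tax: taxable = 8,567.00 − 4×140.00 = 8,007.00
  994.13 + 28.61% × (8,007.00 − 6,300.00) = 994.13 + 28.61% × 1,707.00 = 1,482.50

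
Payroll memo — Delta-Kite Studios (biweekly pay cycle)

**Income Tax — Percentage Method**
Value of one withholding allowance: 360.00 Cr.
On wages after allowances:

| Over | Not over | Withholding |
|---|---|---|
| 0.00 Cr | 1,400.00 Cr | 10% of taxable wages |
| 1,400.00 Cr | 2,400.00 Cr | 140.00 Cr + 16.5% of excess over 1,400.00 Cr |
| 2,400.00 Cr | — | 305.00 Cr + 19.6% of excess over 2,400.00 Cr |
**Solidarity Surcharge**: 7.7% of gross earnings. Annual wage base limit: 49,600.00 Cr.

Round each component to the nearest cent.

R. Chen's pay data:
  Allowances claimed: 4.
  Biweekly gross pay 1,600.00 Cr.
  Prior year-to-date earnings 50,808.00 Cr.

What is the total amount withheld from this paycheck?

Income Tax: taxable = 1,600.00 Cr − 4×360.00 Cr = 160.00 Cr
  10% × 160.00 Cr = 16.00 Cr
Solidarity Surcharge: YTD 50,808.00 Cr ≥ cap 49,600.00 Cr → 0.00 Cr
Total: 16.00 Cr + 0.00 Cr = 16.00 Cr

16.00 Cr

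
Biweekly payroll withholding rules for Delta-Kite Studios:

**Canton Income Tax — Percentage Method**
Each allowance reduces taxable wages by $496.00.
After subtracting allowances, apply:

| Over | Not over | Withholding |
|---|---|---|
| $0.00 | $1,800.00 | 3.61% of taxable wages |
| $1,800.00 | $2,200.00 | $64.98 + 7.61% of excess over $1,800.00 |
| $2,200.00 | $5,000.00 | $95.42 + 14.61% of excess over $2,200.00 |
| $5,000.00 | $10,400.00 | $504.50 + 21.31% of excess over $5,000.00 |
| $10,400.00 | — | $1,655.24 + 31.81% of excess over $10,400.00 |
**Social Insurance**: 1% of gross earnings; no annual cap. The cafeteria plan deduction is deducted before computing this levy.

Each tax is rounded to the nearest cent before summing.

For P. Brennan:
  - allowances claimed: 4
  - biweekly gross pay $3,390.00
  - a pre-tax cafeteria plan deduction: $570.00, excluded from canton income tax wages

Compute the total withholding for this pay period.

$58.38

Canton Income Tax: taxable = $3,390.00 − $570.00 − 4×$496.00 = $836.00
  3.61% × $836.00 = $30.18
Social Insurance: 1% × $2,820.00 = $28.20
Total: $30.18 + $28.20 = $58.38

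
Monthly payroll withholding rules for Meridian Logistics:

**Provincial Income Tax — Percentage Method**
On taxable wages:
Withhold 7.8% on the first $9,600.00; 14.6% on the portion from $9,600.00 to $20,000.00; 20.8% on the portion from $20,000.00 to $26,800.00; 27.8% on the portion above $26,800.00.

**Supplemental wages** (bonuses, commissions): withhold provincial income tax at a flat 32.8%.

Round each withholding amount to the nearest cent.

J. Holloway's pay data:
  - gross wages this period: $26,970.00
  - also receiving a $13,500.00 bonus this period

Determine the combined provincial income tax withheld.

$8,156.86

Provincial Income Tax: taxable = $26,970.00
  $3,681.60 + 27.8% × ($26,970.00 − $26,800.00) = $3,681.60 + 27.8% × $170.00 = $3,728.86
Supplemental (32.8% flat on bonus): 32.8% × $13,500.00 = $4,428.00
Total provincial income tax: $3,728.86 + $4,428.00 = $8,156.86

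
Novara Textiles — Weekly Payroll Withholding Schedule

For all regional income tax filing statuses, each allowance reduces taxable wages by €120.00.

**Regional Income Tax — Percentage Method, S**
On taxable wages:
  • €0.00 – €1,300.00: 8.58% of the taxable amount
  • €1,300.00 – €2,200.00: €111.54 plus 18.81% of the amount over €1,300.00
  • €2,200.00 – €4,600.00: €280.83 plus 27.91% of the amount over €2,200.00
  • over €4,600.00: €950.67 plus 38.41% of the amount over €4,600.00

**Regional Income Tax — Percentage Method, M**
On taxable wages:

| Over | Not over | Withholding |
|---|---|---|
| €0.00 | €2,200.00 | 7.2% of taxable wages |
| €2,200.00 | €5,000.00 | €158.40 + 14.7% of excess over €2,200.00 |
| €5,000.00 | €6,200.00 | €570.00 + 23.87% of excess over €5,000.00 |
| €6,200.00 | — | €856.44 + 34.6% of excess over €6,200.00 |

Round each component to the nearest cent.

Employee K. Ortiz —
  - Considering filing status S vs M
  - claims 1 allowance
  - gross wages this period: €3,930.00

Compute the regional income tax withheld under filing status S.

Regional Income Tax (S): taxable = €3,930.00 − 1×€120.00 = €3,810.00
  €280.83 + 27.91% × (€3,810.00 − €2,200.00) = €280.83 + 27.91% × €1,610.00 = €730.18

€730.18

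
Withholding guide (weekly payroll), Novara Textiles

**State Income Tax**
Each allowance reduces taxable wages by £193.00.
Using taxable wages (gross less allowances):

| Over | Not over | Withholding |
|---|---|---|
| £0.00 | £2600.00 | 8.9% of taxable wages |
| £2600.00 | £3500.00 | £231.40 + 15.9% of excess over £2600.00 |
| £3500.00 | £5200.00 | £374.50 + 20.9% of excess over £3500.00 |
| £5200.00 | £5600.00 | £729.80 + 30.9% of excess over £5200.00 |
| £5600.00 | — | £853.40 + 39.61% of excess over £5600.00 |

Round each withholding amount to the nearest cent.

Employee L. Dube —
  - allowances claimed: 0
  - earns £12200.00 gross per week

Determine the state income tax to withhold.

£3467.66

State Income Tax: taxable = £12200.00
  £853.40 + 39.61% × (£12200.00 − £5600.00) = £853.40 + 39.61% × £6600.00 = £3467.66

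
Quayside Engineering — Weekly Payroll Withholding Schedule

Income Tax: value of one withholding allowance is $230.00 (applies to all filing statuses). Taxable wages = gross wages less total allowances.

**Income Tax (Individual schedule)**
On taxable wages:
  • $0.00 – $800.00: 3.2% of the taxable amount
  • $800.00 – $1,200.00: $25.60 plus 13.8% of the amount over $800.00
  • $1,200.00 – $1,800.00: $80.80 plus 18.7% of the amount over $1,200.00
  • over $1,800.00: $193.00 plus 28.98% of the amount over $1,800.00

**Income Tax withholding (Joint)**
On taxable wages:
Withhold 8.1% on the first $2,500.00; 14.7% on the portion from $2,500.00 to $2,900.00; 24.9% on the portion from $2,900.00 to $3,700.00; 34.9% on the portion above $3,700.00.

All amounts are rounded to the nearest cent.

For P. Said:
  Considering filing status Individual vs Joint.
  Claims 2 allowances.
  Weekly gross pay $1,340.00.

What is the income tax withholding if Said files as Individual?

Income Tax (Individual): taxable = $1,340.00 − 2×$230.00 = $880.00
  $25.60 + 13.8% × ($880.00 − $800.00) = $25.60 + 13.8% × $80.00 = $36.64

$36.64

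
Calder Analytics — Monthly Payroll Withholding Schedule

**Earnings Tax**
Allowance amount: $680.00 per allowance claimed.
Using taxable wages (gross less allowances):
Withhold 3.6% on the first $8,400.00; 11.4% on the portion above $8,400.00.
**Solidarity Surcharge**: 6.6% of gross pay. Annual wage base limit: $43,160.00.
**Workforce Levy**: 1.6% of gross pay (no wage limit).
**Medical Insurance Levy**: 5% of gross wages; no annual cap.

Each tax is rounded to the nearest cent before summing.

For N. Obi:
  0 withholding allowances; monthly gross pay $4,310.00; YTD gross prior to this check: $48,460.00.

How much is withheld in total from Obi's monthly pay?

Earnings Tax: taxable = $4,310.00
  3.6% × $4,310.00 = $155.16
Solidarity Surcharge: YTD $48,460.00 ≥ cap $43,160.00 → $0.00
Workforce Levy: 1.6% × $4,310.00 = $68.96
Medical Insurance Levy: 5% × $4,310.00 = $215.50
Total: $155.16 + $0.00 + $68.96 + $215.50 = $439.62

$439.62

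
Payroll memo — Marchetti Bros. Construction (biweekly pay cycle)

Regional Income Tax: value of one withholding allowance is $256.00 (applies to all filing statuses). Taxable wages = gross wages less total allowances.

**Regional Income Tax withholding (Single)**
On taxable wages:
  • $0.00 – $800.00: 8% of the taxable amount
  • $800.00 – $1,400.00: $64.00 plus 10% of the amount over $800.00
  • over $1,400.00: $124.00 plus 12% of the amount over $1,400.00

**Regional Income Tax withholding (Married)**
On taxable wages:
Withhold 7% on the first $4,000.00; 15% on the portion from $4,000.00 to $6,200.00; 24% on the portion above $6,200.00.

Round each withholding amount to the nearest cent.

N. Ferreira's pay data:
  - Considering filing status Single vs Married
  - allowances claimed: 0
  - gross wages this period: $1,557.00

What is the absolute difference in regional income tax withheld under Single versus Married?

$33.85

Regional Income Tax (Single): taxable = $1,557.00
  $124.00 + 12% × ($1,557.00 − $1,400.00) = $124.00 + 12% × $157.00 = $142.84
Regional Income Tax (Married): taxable = $1,557.00
  7% × $1,557.00 = $108.99
Difference: |$142.84 − $108.99| = $33.85 (higher under Single)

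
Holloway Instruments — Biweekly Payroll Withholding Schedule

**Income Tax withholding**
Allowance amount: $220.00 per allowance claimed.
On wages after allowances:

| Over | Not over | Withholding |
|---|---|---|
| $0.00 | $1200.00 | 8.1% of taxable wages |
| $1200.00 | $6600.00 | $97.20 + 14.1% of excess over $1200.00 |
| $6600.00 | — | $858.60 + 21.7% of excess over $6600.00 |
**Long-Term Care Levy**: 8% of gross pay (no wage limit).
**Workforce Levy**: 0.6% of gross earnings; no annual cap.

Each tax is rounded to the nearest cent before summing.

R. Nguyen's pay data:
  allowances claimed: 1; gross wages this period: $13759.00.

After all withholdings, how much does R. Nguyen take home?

$10211.37

Income Tax: taxable = $13759.00 − 1×$220.00 = $13539.00
  $858.60 + 21.7% × ($13539.00 − $6600.00) = $858.60 + 21.7% × $6939.00 = $2364.36
Long-Term Care Levy: 8% × $13759.00 = $1100.72
Workforce Levy: 0.6% × $13759.00 = $82.55
Total withheld: $2364.36 + $1100.72 + $82.55 = $3547.63
Net pay: $13759.00 − $3547.63 = $10211.37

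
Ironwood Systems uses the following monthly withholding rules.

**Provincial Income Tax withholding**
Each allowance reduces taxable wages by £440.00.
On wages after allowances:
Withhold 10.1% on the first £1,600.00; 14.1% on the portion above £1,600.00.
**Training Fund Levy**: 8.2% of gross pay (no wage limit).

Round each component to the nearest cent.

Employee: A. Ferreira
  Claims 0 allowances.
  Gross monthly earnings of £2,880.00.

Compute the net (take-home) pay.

£2,301.76

Provincial Income Tax: taxable = £2,880.00
  £161.60 + 14.1% × (£2,880.00 − £1,600.00) = £161.60 + 14.1% × £1,280.00 = £342.08
Training Fund Levy: 8.2% × £2,880.00 = £236.16
Total withheld: £342.08 + £236.16 = £578.24
Net pay: £2,880.00 − £578.24 = £2,301.76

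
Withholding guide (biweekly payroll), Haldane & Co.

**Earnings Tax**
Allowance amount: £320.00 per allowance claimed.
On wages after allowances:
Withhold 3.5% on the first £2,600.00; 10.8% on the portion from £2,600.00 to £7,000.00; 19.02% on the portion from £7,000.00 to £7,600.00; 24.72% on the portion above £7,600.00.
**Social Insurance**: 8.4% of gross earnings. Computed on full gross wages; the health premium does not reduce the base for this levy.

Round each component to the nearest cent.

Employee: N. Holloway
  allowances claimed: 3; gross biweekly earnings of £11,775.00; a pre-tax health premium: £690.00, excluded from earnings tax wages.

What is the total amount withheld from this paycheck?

£2,293.60

Earnings Tax: taxable = £11,775.00 − £690.00 − 3×£320.00 = £10,125.00
  £680.32 + 24.72% × (£10,125.00 − £7,600.00) = £680.32 + 24.72% × £2,525.00 = £1,304.50
Social Insurance: 8.4% × £11,775.00 = £989.10
Total: £1,304.50 + £989.10 = £2,293.60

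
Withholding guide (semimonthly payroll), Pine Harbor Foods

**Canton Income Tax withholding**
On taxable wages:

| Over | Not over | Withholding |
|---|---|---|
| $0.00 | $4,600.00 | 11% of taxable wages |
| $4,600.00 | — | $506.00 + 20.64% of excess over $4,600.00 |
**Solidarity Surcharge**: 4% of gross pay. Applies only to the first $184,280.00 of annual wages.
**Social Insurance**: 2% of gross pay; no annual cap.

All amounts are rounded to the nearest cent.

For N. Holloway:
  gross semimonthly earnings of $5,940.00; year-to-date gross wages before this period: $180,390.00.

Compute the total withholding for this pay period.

$1,056.98

Canton Income Tax: taxable = $5,940.00
  $506.00 + 20.64% × ($5,940.00 − $4,600.00) = $506.00 + 20.64% × $1,340.00 = $782.58
Solidarity Surcharge: cap $184,280.00 − YTD $180,390.00 = $3,890.00 subject; 4% × $3,890.00 = $155.60
Social Insurance: 2% × $5,940.00 = $118.80
Total: $782.58 + $155.60 + $118.80 = $1,056.98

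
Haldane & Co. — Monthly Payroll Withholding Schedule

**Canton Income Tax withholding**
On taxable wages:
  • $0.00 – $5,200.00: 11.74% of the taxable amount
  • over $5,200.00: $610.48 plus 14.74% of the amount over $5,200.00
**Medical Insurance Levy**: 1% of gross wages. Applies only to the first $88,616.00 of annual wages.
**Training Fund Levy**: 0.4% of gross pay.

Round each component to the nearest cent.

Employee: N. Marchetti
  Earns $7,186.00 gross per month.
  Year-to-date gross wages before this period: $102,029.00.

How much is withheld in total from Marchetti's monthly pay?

$931.96

Canton Income Tax: taxable = $7,186.00
  $610.48 + 14.74% × ($7,186.00 − $5,200.00) = $610.48 + 14.74% × $1,986.00 = $903.22
Medical Insurance Levy: YTD $102,029.00 ≥ cap $88,616.00 → $0.00
Training Fund Levy: 0.4% × $7,186.00 = $28.74
Total: $903.22 + $0.00 + $28.74 = $931.96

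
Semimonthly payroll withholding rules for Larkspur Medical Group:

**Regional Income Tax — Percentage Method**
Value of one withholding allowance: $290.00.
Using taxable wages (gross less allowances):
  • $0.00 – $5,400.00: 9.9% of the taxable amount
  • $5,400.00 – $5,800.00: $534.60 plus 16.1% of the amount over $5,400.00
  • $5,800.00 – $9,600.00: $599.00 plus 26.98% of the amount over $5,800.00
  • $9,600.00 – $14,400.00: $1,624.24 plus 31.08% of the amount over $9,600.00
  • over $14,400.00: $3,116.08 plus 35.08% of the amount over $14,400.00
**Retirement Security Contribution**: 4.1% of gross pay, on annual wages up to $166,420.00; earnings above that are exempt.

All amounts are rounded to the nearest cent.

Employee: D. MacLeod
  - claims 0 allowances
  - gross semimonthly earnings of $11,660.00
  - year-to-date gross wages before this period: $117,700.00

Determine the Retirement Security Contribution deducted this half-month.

Retirement Security Contribution: 4.1% × $11,660.00 = $478.06

$478.06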